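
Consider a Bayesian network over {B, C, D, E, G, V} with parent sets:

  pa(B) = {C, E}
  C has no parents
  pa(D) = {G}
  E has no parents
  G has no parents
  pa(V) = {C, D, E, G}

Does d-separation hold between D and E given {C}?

There are 4 undirected paths between D and E; checking each against the conditioning set {C}:
Path 1: D ← G → V ← C → B ← E
  V is a collider here and neither V nor any of its descendants is conditioned on, so the collider stays closed — the path is blocked at V.
Path 2: D ← G → V ← E
  V is a collider here and neither V nor any of its descendants is conditioned on, so the collider stays closed — the path is blocked at V.
Path 3: D → V ← C → B ← E
  V is a collider here and neither V nor any of its descendants is conditioned on, so the collider stays closed — the path is blocked at V.
Path 4: D → V ← E
  V is a collider here and neither V nor any of its descendants is conditioned on, so the collider stays closed — the path is blocked at V.
All paths are blocked; D ⊥ E | {C} holds.

Yes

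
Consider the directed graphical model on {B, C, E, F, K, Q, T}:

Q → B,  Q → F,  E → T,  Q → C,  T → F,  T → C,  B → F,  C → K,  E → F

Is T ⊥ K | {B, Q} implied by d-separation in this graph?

There are 5 undirected paths between T and K; checking each against the conditioning set {B, Q}:
Path 1: T → F ← Q → C → K
  F is a collider here and neither F nor any of its descendants is conditioned on, so the collider stays closed — the path is blocked at F.
Path 2: T → F ← B ← Q → C → K
  F is a collider here and neither F nor any of its descendants is conditioned on, so the collider stays closed — the path is blocked at F.
Path 3: T → C → K
  C is a chain and C is not conditioned on — no node blocks this path, so it is active.
Path 4: T ← E → F ← Q → C → K
  F is a collider here and neither F nor any of its descendants is conditioned on, so the collider stays closed — the path is blocked at F.
Path 5: T ← E → F ← B ← Q → C → K
  F is a collider here and neither F nor any of its descendants is conditioned on, so the collider stays closed — the path is blocked at F.
At least one path is unblocked, so d-separation fails.

No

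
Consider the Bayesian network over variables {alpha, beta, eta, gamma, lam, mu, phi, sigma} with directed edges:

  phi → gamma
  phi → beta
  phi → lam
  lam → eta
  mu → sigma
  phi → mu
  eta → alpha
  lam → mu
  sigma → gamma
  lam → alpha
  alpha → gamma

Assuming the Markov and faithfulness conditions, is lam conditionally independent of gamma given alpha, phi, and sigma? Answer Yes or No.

Yes

6 paths connect lam and gamma; each must be blocked for d-separation to hold:
  1. lam → mu ← phi → gamma — mu:collider[open]; phi:fork[blocks] ⇒ blocked
  2. lam → mu → sigma → gamma — mu:chain[open]; sigma:chain[blocks] ⇒ blocked
  3. lam → eta → alpha → gamma — eta:chain[open]; alpha:chain[blocks] ⇒ blocked
  4. lam ← phi → mu → sigma → gamma — phi:fork[blocks]; mu:chain[open]; sigma:chain[blocks] ⇒ blocked
  5. lam ← phi → gamma — phi:fork[blocks] ⇒ blocked
  6. lam → alpha → gamma — alpha:chain[blocks] ⇒ blocked
Since every path is blocked, d-separation holds.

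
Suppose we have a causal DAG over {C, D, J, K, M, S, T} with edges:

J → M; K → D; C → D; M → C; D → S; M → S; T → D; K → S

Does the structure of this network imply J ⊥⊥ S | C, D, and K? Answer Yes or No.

There are 3 undirected paths between J and S; checking each against the conditioning set {C, D, K}:
  1. J → M → C → D ← K → S — M:chain[open]; C:chain[blocks]; D:collider[open]; K:fork[blocks] ⇒ blocked
  2. J → M → C → D → S — M:chain[open]; C:chain[blocks]; D:chain[blocks] ⇒ blocked
  3. J → M → S — M:chain[open] ⇒ active
At least one path is unblocked, so d-separation fails.

No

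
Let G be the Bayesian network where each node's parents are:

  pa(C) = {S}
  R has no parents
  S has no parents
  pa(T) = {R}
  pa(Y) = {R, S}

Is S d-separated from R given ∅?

There is one path between S and R:
Path 1: S → Y ← R
  Y is a collider here and neither Y nor any of its descendants is conditioned on, so the collider stays closed — the path is blocked at Y.
All paths are blocked; S ⊥ R | ∅ holds.

Yes — S and R are d-separated given ∅.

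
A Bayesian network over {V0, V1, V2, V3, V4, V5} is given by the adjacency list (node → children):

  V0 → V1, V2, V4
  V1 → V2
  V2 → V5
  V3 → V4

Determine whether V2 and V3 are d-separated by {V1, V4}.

We examine all 2 paths between V2 and V3:
Path 1: V2 ← V0 → V4 ← V3
  V0 is a fork and V0 is not conditioned on; V4 is a collider and V4 is conditioned on, which opens it — no node blocks this path, so it is active.
Path 2: V2 ← V1 ← V0 → V4 ← V3
  V1 is a chain here and V1 is conditioned on, so the path is blocked at V1.
Since the path V2 ← V0 → V4 ← V3 is active, V2 and V3 are not d-separated given {V1, V4}.

No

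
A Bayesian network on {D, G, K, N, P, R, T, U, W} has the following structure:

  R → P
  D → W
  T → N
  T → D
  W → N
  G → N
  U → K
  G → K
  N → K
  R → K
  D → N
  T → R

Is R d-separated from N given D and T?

Yes — R and N are d-separated given {D, T}.

We examine all 5 paths between R and N:
Path 1: R ← T → D → N
  T is a fork here and T is conditioned on, so the path is blocked at T.
Path 2: R ← T → D → W → N
  T is a fork here and T is conditioned on, so the path is blocked at T.
Path 3: R ← T → N
  T is a fork here and T is conditioned on, so the path is blocked at T.
Path 4: R → K ← G → N
  K is a collider here and neither K nor any of its descendants is conditioned on, so the collider stays closed — the path is blocked at K.
Path 5: R → K ← N
  K is a collider here and neither K nor any of its descendants is conditioned on, so the collider stays closed — the path is blocked at K.
Since every path is blocked, d-separation holds.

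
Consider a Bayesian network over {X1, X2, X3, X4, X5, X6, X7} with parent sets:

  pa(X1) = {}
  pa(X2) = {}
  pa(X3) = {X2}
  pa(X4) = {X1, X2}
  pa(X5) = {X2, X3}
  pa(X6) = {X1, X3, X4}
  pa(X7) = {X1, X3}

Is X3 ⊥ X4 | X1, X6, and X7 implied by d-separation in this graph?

No

Enumerating the 6 paths from X3 to X4 and testing each for blocking by {X1, X6, X7}:
Path 1: X3 → X6 ← X4
  X6 is a collider and X6 is conditioned on, which opens it — no node blocks this path, so it is active.
Path 2: X3 → X6 ← X1 → X4
  X1 is a fork here and X1 is conditioned on, so the path is blocked at X1.
Path 3: X3 → X5 ← X2 → X4
  X5 is a collider here and neither X5 nor any of its descendants is conditioned on, so the collider stays closed — the path is blocked at X5.
Path 4: X3 → X7 ← X1 → X6 ← X4
  X1 is a fork here and X1 is conditioned on, so the path is blocked at X1.
Path 5: X3 → X7 ← X1 → X4
  X1 is a fork here and X1 is conditioned on, so the path is blocked at X1.
Path 6: X3 ← X2 → X4
  X2 is a fork and X2 is not conditioned on — no node blocks this path, so it is active.
At least one path is unblocked, so d-separation fails.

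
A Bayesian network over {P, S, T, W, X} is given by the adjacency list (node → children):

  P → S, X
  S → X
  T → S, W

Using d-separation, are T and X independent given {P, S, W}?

Yes — T and X are d-separated given {P, S, W}.

We examine all 2 paths between T and X:
  1. T → S ← P → X — S:collider[open]; P:fork[blocks] ⇒ blocked
  2. T → S → X — S:chain[blocks] ⇒ blocked
Every path is blocked, so T and X are d-separated given {P, S, W}.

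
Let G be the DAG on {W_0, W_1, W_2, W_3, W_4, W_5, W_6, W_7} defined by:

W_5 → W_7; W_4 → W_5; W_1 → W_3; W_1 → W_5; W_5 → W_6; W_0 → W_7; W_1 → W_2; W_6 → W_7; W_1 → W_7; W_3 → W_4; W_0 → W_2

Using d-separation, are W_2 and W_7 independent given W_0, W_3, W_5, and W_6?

We examine all 6 paths between W_2 and W_7:
  1. W_2 ← W_1 → W_7 — W_1:fork[open] ⇒ active
  2. W_2 ← W_1 → W_5 → W_7 — W_1:fork[open]; W_5:chain[blocks] ⇒ blocked
  3. W_2 ← W_1 → W_5 → W_6 → W_7 — W_1:fork[open]; W_5:chain[blocks]; W_6:chain[blocks] ⇒ blocked
  4. W_2 ← W_1 → W_3 → W_4 → W_5 → W_7 — W_1:fork[open]; W_3:chain[blocks]; W_4:chain[open]; W_5:chain[blocks] ⇒ blocked
  5. W_2 ← W_1 → W_3 → W_4 → W_5 → W_6 → W_7 — W_1:fork[open]; W_3:chain[blocks]; W_4:chain[open]; W_5:chain[blocks]; W_6:chain[blocks] ⇒ blocked
  6. W_2 ← W_0 → W_7 — W_0:fork[blocks] ⇒ blocked
At least one path is unblocked, so d-separation fails.

No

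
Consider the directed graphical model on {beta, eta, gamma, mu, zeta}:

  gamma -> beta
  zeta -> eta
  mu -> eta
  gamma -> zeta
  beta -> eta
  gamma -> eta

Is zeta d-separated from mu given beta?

Yes

Enumerating the 3 paths from zeta to mu and testing each for blocking by {beta}:
Path 1: zeta → eta ← mu
  eta is a collider here and neither eta nor any of its descendants is conditioned on, so the collider stays closed — the path is blocked at eta.
Path 2: zeta ← gamma → eta ← mu
  eta is a collider here and neither eta nor any of its descendants is conditioned on, so the collider stays closed — the path is blocked at eta.
Path 3: zeta ← gamma → beta → eta ← mu
  beta is a chain here and beta is conditioned on, so the path is blocked at beta.
Since every path is blocked, d-separation holds.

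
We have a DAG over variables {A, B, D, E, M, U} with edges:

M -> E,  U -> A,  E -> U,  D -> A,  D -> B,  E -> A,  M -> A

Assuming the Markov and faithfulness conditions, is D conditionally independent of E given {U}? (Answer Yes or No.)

3 paths connect D and E; each must be blocked for d-separation to hold:
Path 1: D → A ← U ← E
  A is a collider here and neither A nor any of its descendants is conditioned on, so the collider stays closed — the path is blocked at A.
Path 2: D → A ← M → E
  A is a collider here and neither A nor any of its descendants is conditioned on, so the collider stays closed — the path is blocked at A.
Path 3: D → A ← E
  A is a collider here and neither A nor any of its descendants is conditioned on, so the collider stays closed — the path is blocked at A.
Every path is blocked, so D and E are d-separated given {U}.

Yes — D and E are d-separated given {U}.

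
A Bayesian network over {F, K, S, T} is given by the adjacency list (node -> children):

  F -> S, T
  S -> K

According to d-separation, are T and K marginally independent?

There is one path between T and K:
  1. T ← F → S → K — F:fork[open]; S:chain[open] ⇒ active
Since the path T ← F → S → K is active, T and K are not d-separated given ∅.

No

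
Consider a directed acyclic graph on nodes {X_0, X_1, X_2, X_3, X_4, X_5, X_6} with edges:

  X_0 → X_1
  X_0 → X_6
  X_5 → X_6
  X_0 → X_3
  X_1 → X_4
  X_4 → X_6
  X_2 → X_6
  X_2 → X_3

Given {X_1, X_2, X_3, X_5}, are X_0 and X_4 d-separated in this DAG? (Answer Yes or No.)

We examine all 3 paths between X_0 and X_4:
  1. X_0 → X_1 → X_4 — X_1:chain[blocks] ⇒ blocked
  2. X_0 → X_3 ← X_2 → X_6 ← X_4 — X_3:collider[open]; X_2:fork[blocks]; X_6:collider[blocks] ⇒ blocked
  3. X_0 → X_6 ← X_4 — X_6:collider[blocks] ⇒ blocked
All paths are blocked; X_0 ⊥ X_4 | {X_1, X_2, X_3, X_5} holds.

Yes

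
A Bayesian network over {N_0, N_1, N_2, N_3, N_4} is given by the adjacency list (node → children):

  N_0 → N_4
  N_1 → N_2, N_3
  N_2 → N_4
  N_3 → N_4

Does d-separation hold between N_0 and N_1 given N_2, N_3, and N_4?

2 paths connect N_0 and N_1; each must be blocked for d-separation to hold:
Path 1: N_0 → N_4 ← N_3 ← N_1
  N_3 is a chain here and N_3 is conditioned on, so the path is blocked at N_3.
Path 2: N_0 → N_4 ← N_2 ← N_1
  N_2 is a chain here and N_2 is conditioned on, so the path is blocked at N_2.
Every path is blocked, so N_0 and N_1 are d-separated given {N_2, N_3, N_4}.

Yes — N_0 and N_1 are d-separated given {N_2, N_3, N_4}.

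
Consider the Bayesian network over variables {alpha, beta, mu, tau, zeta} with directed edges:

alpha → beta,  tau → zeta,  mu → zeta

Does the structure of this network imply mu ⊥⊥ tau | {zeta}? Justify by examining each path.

Only one path connects mu and tau:
Path 1: mu → zeta ← tau
  zeta is a collider and zeta is conditioned on, which opens it — no node blocks this path, so it is active.
Because an active path exists, mu and tau are not d-separated.

No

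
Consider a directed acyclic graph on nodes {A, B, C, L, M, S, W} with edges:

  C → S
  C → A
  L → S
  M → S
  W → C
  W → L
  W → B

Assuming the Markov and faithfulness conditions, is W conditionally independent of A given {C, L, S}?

2 paths connect W and A; each must be blocked for d-separation to hold:
  1. W → C → A — C:chain[blocks] ⇒ blocked
  2. W → L → S ← C → A — L:chain[blocks]; S:collider[open]; C:fork[blocks] ⇒ blocked
All paths are blocked; W ⊥ A | {C, L, S} holds.

Yes — W and A are d-separated given {C, L, S}.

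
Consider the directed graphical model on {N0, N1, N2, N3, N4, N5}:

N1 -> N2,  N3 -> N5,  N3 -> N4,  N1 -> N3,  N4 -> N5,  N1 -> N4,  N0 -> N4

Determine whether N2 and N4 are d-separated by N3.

There are 3 undirected paths between N2 and N4; checking each against the conditioning set {N3}:
  1. N2 ← N1 → N3 → N5 ← N4 — N1:fork[open]; N3:chain[blocks]; N5:collider[blocks] ⇒ blocked
  2. N2 ← N1 → N3 → N4 — N1:fork[open]; N3:chain[blocks] ⇒ blocked
  3. N2 ← N1 → N4 — N1:fork[open] ⇒ active
At least one path is unblocked, so d-separation fails.

No — N2 and N4 are not d-separated given {N3}.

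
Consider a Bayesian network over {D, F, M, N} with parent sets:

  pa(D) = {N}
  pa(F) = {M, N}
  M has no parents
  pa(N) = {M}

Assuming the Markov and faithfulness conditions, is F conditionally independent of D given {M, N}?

Yes

2 paths connect F and D; each must be blocked for d-separation to hold:
Path 1: F ← N → D
  N is a fork here and N is conditioned on, so the path is blocked at N.
Path 2: F ← M → N → D
  M is a fork here and M is conditioned on, so the path is blocked at M.
Since every path is blocked, d-separation holds.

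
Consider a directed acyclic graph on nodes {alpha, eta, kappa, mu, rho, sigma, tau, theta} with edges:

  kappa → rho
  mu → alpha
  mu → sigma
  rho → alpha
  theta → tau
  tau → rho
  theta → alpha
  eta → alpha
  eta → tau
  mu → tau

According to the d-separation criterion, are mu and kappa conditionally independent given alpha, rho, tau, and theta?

Yes

Enumerating the 6 paths from mu to kappa and testing each for blocking by {alpha, rho, tau, theta}:
Path 1: mu → alpha ← eta → tau → rho ← kappa
  tau is a chain here and tau is conditioned on, so the path is blocked at tau.
Path 2: mu → alpha ← theta → tau → rho ← kappa
  theta is a fork here and theta is conditioned on, so the path is blocked at theta.
Path 3: mu → alpha ← rho ← kappa
  rho is a chain here and rho is conditioned on, so the path is blocked at rho.
Path 4: mu → tau ← eta → alpha ← rho ← kappa
  rho is a chain here and rho is conditioned on, so the path is blocked at rho.
Path 5: mu → tau ← theta → alpha ← rho ← kappa
  theta is a fork here and theta is conditioned on, so the path is blocked at theta.
Path 6: mu → tau → rho ← kappa
  tau is a chain here and tau is conditioned on, so the path is blocked at tau.
Since every path is blocked, d-separation holds.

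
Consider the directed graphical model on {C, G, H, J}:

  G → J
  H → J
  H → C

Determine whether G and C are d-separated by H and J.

Yes

The only undirected path from G to C is:
Path 1: G → J ← H → C
  H is a fork here and H is conditioned on, so the path is blocked at H.
Every path is blocked, so G and C are d-separated given {H, J}.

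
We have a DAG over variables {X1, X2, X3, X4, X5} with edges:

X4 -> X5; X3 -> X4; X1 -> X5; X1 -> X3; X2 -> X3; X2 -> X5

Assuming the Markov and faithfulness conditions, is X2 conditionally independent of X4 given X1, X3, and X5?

No — X2 and X4 are not d-separated given {X1, X3, X5}.

There are 4 undirected paths between X2 and X4; checking each against the conditioning set {X1, X3, X5}:
Path 1: X2 → X3 ← X1 → X5 ← X4
  X1 is a fork here and X1 is conditioned on, so the path is blocked at X1.
Path 2: X2 → X3 → X4
  X3 is a chain here and X3 is conditioned on, so the path is blocked at X3.
Path 3: X2 → X5 ← X1 → X3 → X4
  X1 is a fork here and X1 is conditioned on, so the path is blocked at X1.
Path 4: X2 → X5 ← X4
  X5 is a collider and X5 is conditioned on, which opens it — no node blocks this path, so it is active.
Because an active path exists, X2 and X4 are not d-separated.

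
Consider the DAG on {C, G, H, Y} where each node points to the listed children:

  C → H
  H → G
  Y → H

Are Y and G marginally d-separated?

There is one path between Y and G:
Path 1: Y → H → G
  H is a chain and H is not conditioned on — no node blocks this path, so it is active.
Since the path Y → H → G is active, Y and G are not d-separated given ∅.

No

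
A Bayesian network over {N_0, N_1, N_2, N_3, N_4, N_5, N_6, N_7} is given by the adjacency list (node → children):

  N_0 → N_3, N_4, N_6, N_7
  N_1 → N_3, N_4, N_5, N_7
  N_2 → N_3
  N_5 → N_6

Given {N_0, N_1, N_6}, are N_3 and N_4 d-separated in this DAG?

Enumerating the 6 paths from N_3 to N_4 and testing each for blocking by {N_0, N_1, N_6}:
Path 1: N_3 ← N_1 → N_5 → N_6 ← N_0 → N_4
  N_1 is a fork here and N_1 is conditioned on, so the path is blocked at N_1.
Path 2: N_3 ← N_1 → N_7 ← N_0 → N_4
  N_1 is a fork here and N_1 is conditioned on, so the path is blocked at N_1.
Path 3: N_3 ← N_1 → N_4
  N_1 is a fork here and N_1 is conditioned on, so the path is blocked at N_1.
Path 4: N_3 ← N_0 → N_6 ← N_5 ← N_1 → N_4
  N_0 is a fork here and N_0 is conditioned on, so the path is blocked at N_0.
Path 5: N_3 ← N_0 → N_7 ← N_1 → N_4
  N_0 is a fork here and N_0 is conditioned on, so the path is blocked at N_0.
Path 6: N_3 ← N_0 → N_4
  N_0 is a fork here and N_0 is conditioned on, so the path is blocked at N_0.
Since every path is blocked, d-separation holds.

Yes — N_3 and N_4 are d-separated given {N_0, N_1, N_6}.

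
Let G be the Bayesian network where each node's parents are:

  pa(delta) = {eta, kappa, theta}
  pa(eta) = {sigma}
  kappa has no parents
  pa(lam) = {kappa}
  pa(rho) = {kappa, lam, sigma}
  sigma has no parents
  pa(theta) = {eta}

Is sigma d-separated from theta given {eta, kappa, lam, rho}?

Yes

We examine all 6 paths between sigma and theta:
Path 1: sigma → eta → delta ← theta
  eta is a chain here and eta is conditioned on, so the path is blocked at eta.
Path 2: sigma → eta → theta
  eta is a chain here and eta is conditioned on, so the path is blocked at eta.
Path 3: sigma → rho ← kappa → delta ← eta → theta
  kappa is a fork here and kappa is conditioned on, so the path is blocked at kappa.
Path 4: sigma → rho ← kappa → delta ← theta
  kappa is a fork here and kappa is conditioned on, so the path is blocked at kappa.
Path 5: sigma → rho ← lam ← kappa → delta ← eta → theta
  lam is a chain here and lam is conditioned on, so the path is blocked at lam.
Path 6: sigma → rho ← lam ← kappa → delta ← theta
  lam is a chain here and lam is conditioned on, so the path is blocked at lam.
Every path is blocked, so sigma and theta are d-separated given {eta, kappa, lam, rho}.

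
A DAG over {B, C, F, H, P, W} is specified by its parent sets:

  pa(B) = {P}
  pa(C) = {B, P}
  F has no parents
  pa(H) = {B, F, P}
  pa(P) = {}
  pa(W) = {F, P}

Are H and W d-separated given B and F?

4 paths connect H and W; each must be blocked for d-separation to hold:
  1. H ← P → W — P:fork[open] ⇒ active
  2. H ← F → W — F:fork[blocks] ⇒ blocked
  3. H ← B ← P → W — B:chain[blocks]; P:fork[open] ⇒ blocked
  4. H ← B → C ← P → W — B:fork[blocks]; C:collider[blocks]; P:fork[open] ⇒ blocked
Because an active path exists, H and W are not d-separated.

No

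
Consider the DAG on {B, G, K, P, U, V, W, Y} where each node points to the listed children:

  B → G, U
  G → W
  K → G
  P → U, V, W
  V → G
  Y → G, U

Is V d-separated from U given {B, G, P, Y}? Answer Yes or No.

Yes — V and U are d-separated given {B, G, P, Y}.

There are 6 undirected paths between V and U; checking each against the conditioning set {B, G, P, Y}:
Path 1: V ← P → W ← G ← Y → U
  P is a fork here and P is conditioned on, so the path is blocked at P.
Path 2: V ← P → W ← G ← B → U
  P is a fork here and P is conditioned on, so the path is blocked at P.
Path 3: V ← P → U
  P is a fork here and P is conditioned on, so the path is blocked at P.
Path 4: V → G → W ← P → U
  G is a chain here and G is conditioned on, so the path is blocked at G.
Path 5: V → G ← Y → U
  Y is a fork here and Y is conditioned on, so the path is blocked at Y.
Path 6: V → G ← B → U
  B is a fork here and B is conditioned on, so the path is blocked at B.
Every path is blocked, so V and U are d-separated given {B, G, P, Y}.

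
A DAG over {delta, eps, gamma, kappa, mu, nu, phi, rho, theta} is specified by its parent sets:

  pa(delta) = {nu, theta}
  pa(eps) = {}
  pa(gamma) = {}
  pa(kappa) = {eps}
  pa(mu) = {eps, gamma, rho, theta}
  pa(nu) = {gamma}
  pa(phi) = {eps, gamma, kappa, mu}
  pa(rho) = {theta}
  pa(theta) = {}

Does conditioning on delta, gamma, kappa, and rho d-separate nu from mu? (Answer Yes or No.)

There are 6 undirected paths between nu and mu; checking each against the conditioning set {delta, gamma, kappa, rho}:
Path 1: nu ← gamma → mu
  gamma is a fork here and gamma is conditioned on, so the path is blocked at gamma.
Path 2: nu ← gamma → phi ← kappa ← eps → mu
  gamma is a fork here and gamma is conditioned on, so the path is blocked at gamma.
Path 3: nu ← gamma → phi ← mu
  gamma is a fork here and gamma is conditioned on, so the path is blocked at gamma.
Path 4: nu ← gamma → phi ← eps → mu
  gamma is a fork here and gamma is conditioned on, so the path is blocked at gamma.
Path 5: nu → delta ← theta → mu
  delta is a collider and delta is conditioned on, which opens it; theta is a fork and theta is not conditioned on — no node blocks this path, so it is active.
Path 6: nu → delta ← theta → rho → mu
  rho is a chain here and rho is conditioned on, so the path is blocked at rho.
Because an active path exists, nu and mu are not d-separated.

No — nu and mu are not d-separated given {delta, gamma, kappa, rho}.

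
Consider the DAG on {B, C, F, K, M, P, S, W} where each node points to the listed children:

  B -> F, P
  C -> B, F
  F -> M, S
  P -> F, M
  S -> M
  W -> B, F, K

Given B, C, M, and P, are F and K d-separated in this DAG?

No

There are 6 undirected paths between F and K; checking each against the conditioning set {B, C, M, P}:
  1. F ← B ← W → K — B:chain[blocks]; W:fork[open] ⇒ blocked
  2. F → M ← P ← B ← W → K — M:collider[open]; P:chain[blocks]; B:chain[blocks]; W:fork[open] ⇒ blocked
  3. F → S → M ← P ← B ← W → K — S:chain[open]; M:collider[open]; P:chain[blocks]; B:chain[blocks]; W:fork[open] ⇒ blocked
  4. F ← P ← B ← W → K — P:chain[blocks]; B:chain[blocks]; W:fork[open] ⇒ blocked
  5. F ← C → B ← W → K — C:fork[blocks]; B:collider[open]; W:fork[open] ⇒ blocked
  6. F ← W → K — W:fork[open] ⇒ active
Since the path F ← W → K is active, F and K are not d-separated given {B, C, M, P}.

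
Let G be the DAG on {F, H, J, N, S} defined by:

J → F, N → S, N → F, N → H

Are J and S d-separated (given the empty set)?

The only undirected path from J to S is:
Path 1: J → F ← N → S
  F is a collider here and neither F nor any of its descendants is conditioned on, so the collider stays closed — the path is blocked at F.
All paths are blocked; J ⊥ S | ∅ holds.

Yes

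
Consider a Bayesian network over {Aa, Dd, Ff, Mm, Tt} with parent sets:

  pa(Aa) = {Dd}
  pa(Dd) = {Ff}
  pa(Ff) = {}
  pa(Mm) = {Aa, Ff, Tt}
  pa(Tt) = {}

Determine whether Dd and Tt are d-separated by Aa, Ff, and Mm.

Yes

Enumerating the 2 paths from Dd to Tt and testing each for blocking by {Aa, Ff, Mm}:
Path 1: Dd → Aa → Mm ← Tt
  Aa is a chain here and Aa is conditioned on, so the path is blocked at Aa.
Path 2: Dd ← Ff → Mm ← Tt
  Ff is a fork here and Ff is conditioned on, so the path is blocked at Ff.
All paths are blocked; Dd ⊥ Tt | {Aa, Ff, Mm} holds.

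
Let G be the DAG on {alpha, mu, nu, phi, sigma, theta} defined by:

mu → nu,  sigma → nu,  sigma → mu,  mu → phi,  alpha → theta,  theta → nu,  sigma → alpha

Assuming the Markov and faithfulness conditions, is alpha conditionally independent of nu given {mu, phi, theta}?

We examine all 3 paths between alpha and nu:
Path 1: alpha ← sigma → nu
  sigma is a fork and sigma is not conditioned on — no node blocks this path, so it is active.
Path 2: alpha ← sigma → mu → nu
  mu is a chain here and mu is conditioned on, so the path is blocked at mu.
Path 3: alpha → theta → nu
  theta is a chain here and theta is conditioned on, so the path is blocked at theta.
At least one path is unblocked, so d-separation fails.

No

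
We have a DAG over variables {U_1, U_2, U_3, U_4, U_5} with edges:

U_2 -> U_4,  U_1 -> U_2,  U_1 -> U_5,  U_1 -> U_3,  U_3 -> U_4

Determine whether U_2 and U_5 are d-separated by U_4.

No — U_2 and U_5 are not d-separated given {U_4}.

Enumerating the 2 paths from U_2 to U_5 and testing each for blocking by {U_4}:
Path 1: U_2 ← U_1 → U_5
  U_1 is a fork and U_1 is not conditioned on — no node blocks this path, so it is active.
Path 2: U_2 → U_4 ← U_3 ← U_1 → U_5
  U_4 is a collider and U_4 is conditioned on, which opens it; U_3 is a chain and U_3 is not conditioned on; U_1 is a fork and U_1 is not conditioned on — no node blocks this path, so it is active.
At least one path is unblocked, so d-separation fails.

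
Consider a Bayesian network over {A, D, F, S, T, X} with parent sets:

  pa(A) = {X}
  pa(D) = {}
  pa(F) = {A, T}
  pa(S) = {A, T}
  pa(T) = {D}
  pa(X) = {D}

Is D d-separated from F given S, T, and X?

Yes

There are 4 undirected paths between D and F; checking each against the conditioning set {S, T, X}:
Path 1: D → X → A → F
  X is a chain here and X is conditioned on, so the path is blocked at X.
Path 2: D → X → A → S ← T → F
  X is a chain here and X is conditioned on, so the path is blocked at X.
Path 3: D → T → F
  T is a chain here and T is conditioned on, so the path is blocked at T.
Path 4: D → T → S ← A → F
  T is a chain here and T is conditioned on, so the path is blocked at T.
Since every path is blocked, d-separation holds.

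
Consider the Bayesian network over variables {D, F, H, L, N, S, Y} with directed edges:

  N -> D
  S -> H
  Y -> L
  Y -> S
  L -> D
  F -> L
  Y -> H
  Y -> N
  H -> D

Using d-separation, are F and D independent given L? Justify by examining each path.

No

There are 4 undirected paths between F and D; checking each against the conditioning set {L}:
Path 1: F → L → D
  L is a chain here and L is conditioned on, so the path is blocked at L.
Path 2: F → L ← Y → H → D
  L is a collider and L is conditioned on, which opens it; Y is a fork and Y is not conditioned on; H is a chain and H is not conditioned on — no node blocks this path, so it is active.
Path 3: F → L ← Y → N → D
  L is a collider and L is conditioned on, which opens it; Y is a fork and Y is not conditioned on; N is a chain and N is not conditioned on — no node blocks this path, so it is active.
Path 4: F → L ← Y → S → H → D
  L is a collider and L is conditioned on, which opens it; Y is a fork and Y is not conditioned on; S is a chain and S is not conditioned on; H is a chain and H is not conditioned on — no node blocks this path, so it is active.
At least one path is unblocked, so d-separation fails.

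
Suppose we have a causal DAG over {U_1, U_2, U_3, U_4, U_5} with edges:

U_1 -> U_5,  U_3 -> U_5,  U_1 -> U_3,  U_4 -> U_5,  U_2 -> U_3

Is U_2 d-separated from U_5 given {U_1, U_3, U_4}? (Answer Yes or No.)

Yes — U_2 and U_5 are d-separated given {U_1, U_3, U_4}.

We examine all 2 paths between U_2 and U_5:
Path 1: U_2 → U_3 → U_5
  U_3 is a chain here and U_3 is conditioned on, so the path is blocked at U_3.
Path 2: U_2 → U_3 ← U_1 → U_5
  U_1 is a fork here and U_1 is conditioned on, so the path is blocked at U_1.
Every path is blocked, so U_2 and U_5 are d-separated given {U_1, U_3, U_4}.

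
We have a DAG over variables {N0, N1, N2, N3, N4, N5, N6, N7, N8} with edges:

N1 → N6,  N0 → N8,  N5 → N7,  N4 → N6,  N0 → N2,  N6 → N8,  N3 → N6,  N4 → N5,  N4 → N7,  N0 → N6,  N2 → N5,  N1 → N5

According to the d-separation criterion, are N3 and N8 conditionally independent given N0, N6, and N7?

Enumerating the 5 paths from N3 to N8 and testing each for blocking by {N0, N6, N7}:
Path 1: N3 → N6 → N8
  N6 is a chain here and N6 is conditioned on, so the path is blocked at N6.
Path 2: N3 → N6 ← N1 → N5 ← N2 ← N0 → N8
  N0 is a fork here and N0 is conditioned on, so the path is blocked at N0.
Path 3: N3 → N6 ← N4 → N5 ← N2 ← N0 → N8
  N0 is a fork here and N0 is conditioned on, so the path is blocked at N0.
Path 4: N3 → N6 ← N4 → N7 ← N5 ← N2 ← N0 → N8
  N0 is a fork here and N0 is conditioned on, so the path is blocked at N0.
Path 5: N3 → N6 ← N0 → N8
  N0 is a fork here and N0 is conditioned on, so the path is blocked at N0.
Since every path is blocked, d-separation holds.

Yes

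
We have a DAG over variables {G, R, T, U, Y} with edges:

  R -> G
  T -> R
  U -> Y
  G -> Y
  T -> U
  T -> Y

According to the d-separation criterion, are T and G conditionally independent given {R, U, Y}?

No

Enumerating the 3 paths from T to G and testing each for blocking by {R, U, Y}:
Path 1: T → R → G
  R is a chain here and R is conditioned on, so the path is blocked at R.
Path 2: T → Y ← G
  Y is a collider and Y is conditioned on, which opens it — no node blocks this path, so it is active.
Path 3: T → U → Y ← G
  U is a chain here and U is conditioned on, so the path is blocked at U.
Since the path T → Y ← G is active, T and G are not d-separated given {R, U, Y}.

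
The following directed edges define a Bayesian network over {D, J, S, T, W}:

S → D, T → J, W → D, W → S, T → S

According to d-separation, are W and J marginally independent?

Yes — W and J are d-separated given ∅.

There are 2 undirected paths between W and J; checking each against the conditioning set ∅:
Path 1: W → D ← S ← T → J
  D is a collider here and neither D nor any of its descendants is conditioned on, so the collider stays closed — the path is blocked at D.
Path 2: W → S ← T → J
  S is a collider here and neither S nor any of its descendants is conditioned on, so the collider stays closed — the path is blocked at S.
All paths are blocked; W ⊥ J | ∅ holds.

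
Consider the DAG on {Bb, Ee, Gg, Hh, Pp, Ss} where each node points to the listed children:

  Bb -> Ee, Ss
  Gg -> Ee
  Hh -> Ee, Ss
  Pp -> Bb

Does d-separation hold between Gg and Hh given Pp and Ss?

Yes

There are 2 undirected paths between Gg and Hh; checking each against the conditioning set {Pp, Ss}:
  1. Gg → Ee ← Hh — Ee:collider[blocks] ⇒ blocked
  2. Gg → Ee ← Bb → Ss ← Hh — Ee:collider[blocks]; Bb:fork[open]; Ss:collider[open] ⇒ blocked
Every path is blocked, so Gg and Hh are d-separated given {Pp, Ss}.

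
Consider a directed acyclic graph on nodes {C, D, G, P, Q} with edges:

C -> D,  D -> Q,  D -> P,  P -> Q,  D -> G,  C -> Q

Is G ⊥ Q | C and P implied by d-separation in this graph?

3 paths connect G and Q; each must be blocked for d-separation to hold:
Path 1: G ← D ← C → Q
  C is a fork here and C is conditioned on, so the path is blocked at C.
Path 2: G ← D → Q
  D is a fork and D is not conditioned on — no node blocks this path, so it is active.
Path 3: G ← D → P → Q
  P is a chain here and P is conditioned on, so the path is blocked at P.
Since the path G ← D → Q is active, G and Q are not d-separated given {C, P}.

No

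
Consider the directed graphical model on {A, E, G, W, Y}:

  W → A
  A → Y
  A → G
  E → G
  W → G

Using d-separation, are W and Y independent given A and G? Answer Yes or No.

Enumerating the 2 paths from W to Y and testing each for blocking by {A, G}:
Path 1: W → A → Y
  A is a chain here and A is conditioned on, so the path is blocked at A.
Path 2: W → G ← A → Y
  A is a fork here and A is conditioned on, so the path is blocked at A.
All paths are blocked; W ⊥ Y | {A, G} holds.

Yes — W and Y are d-separated given {A, G}.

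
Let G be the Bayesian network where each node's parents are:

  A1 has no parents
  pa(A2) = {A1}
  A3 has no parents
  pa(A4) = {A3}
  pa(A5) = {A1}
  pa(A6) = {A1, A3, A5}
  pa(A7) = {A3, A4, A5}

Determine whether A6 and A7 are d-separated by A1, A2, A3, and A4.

No — A6 and A7 are not d-separated given {A1, A2, A3, A4}.

There are 4 undirected paths between A6 and A7; checking each against the conditioning set {A1, A2, A3, A4}:
  1. A6 ← A1 → A5 → A7 — A1:fork[blocks]; A5:chain[open] ⇒ blocked
  2. A6 ← A5 → A7 — A5:fork[open] ⇒ active
  3. A6 ← A3 → A7 — A3:fork[blocks] ⇒ blocked
  4. A6 ← A3 → A4 → A7 — A3:fork[blocks]; A4:chain[blocks] ⇒ blocked
At least one path is unblocked, so d-separation fails.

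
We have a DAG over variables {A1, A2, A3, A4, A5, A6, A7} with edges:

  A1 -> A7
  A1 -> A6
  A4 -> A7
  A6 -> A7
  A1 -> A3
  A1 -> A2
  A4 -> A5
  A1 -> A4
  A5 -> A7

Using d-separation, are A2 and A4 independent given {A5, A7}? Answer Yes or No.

No

5 paths connect A2 and A4; each must be blocked for d-separation to hold:
  1. A2 ← A1 → A6 → A7 ← A4 — A1:fork[open]; A6:chain[open]; A7:collider[open] ⇒ active
  2. A2 ← A1 → A6 → A7 ← A5 ← A4 — A1:fork[open]; A6:chain[open]; A7:collider[open]; A5:chain[blocks] ⇒ blocked
  3. A2 ← A1 → A7 ← A4 — A1:fork[open]; A7:collider[open] ⇒ active
  4. A2 ← A1 → A7 ← A5 ← A4 — A1:fork[open]; A7:collider[open]; A5:chain[blocks] ⇒ blocked
  5. A2 ← A1 → A4 — A1:fork[open] ⇒ active
Because an active path exists, A2 and A4 are not d-separated.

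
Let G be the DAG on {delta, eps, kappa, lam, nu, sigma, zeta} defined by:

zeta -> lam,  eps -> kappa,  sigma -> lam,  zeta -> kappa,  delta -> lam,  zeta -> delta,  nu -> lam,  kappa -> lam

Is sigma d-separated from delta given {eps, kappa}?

We examine all 3 paths between sigma and delta:
Path 1: sigma → lam ← zeta → delta
  lam is a collider here and neither lam nor any of its descendants is conditioned on, so the collider stays closed — the path is blocked at lam.
Path 2: sigma → lam ← kappa ← zeta → delta
  lam is a collider here and neither lam nor any of its descendants is conditioned on, so the collider stays closed — the path is blocked at lam.
Path 3: sigma → lam ← delta
  lam is a collider here and neither lam nor any of its descendants is conditioned on, so the collider stays closed — the path is blocked at lam.
Since every path is blocked, d-separation holds.

Yes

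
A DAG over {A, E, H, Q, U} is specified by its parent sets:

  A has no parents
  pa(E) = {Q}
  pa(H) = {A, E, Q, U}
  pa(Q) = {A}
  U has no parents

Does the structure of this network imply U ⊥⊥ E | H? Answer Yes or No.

There are 3 undirected paths between U and E; checking each against the conditioning set {H}:
Path 1: U → H ← E
  H is a collider and H is conditioned on, which opens it — no node blocks this path, so it is active.
Path 2: U → H ← A → Q → E
  H is a collider and H is conditioned on, which opens it; A is a fork and A is not conditioned on; Q is a chain and Q is not conditioned on — no node blocks this path, so it is active.
Path 3: U → H ← Q → E
  H is a collider and H is conditioned on, which opens it; Q is a fork and Q is not conditioned on — no node blocks this path, so it is active.
Because an active path exists, U and E are not d-separated.

No — U and E are not d-separated given {H}.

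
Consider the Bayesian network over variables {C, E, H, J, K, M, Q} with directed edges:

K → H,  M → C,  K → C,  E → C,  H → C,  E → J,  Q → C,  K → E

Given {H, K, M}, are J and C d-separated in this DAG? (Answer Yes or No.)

No — J and C are not d-separated given {H, K, M}.

3 paths connect J and C; each must be blocked for d-separation to hold:
Path 1: J ← E ← K → H → C
  K is a fork here and K is conditioned on, so the path is blocked at K.
Path 2: J ← E ← K → C
  K is a fork here and K is conditioned on, so the path is blocked at K.
Path 3: J ← E → C
  E is a fork and E is not conditioned on — no node blocks this path, so it is active.
Because an active path exists, J and C are not d-separated.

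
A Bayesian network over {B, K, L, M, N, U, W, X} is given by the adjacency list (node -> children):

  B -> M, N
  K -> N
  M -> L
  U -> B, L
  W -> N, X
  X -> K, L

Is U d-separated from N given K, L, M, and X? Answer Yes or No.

There are 6 undirected paths between U and N; checking each against the conditioning set {K, L, M, X}:
Path 1: U → B → M → L ← X ← W → N
  M is a chain here and M is conditioned on, so the path is blocked at M.
Path 2: U → B → M → L ← X → K → N
  M is a chain here and M is conditioned on, so the path is blocked at M.
Path 3: U → B → N
  B is a chain and B is not conditioned on — no node blocks this path, so it is active.
Path 4: U → L ← M ← B → N
  M is a chain here and M is conditioned on, so the path is blocked at M.
Path 5: U → L ← X ← W → N
  X is a chain here and X is conditioned on, so the path is blocked at X.
Path 6: U → L ← X → K → N
  X is a fork here and X is conditioned on, so the path is blocked at X.
Because an active path exists, U and N are not d-separated.

No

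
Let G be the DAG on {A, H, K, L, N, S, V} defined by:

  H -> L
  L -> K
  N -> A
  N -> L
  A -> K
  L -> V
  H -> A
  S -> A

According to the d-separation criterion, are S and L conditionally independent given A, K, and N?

We examine all 3 paths between S and L:
Path 1: S → A → K ← L
  A is a chain here and A is conditioned on, so the path is blocked at A.
Path 2: S → A ← N → L
  N is a fork here and N is conditioned on, so the path is blocked at N.
Path 3: S → A ← H → L
  A is a collider and A is conditioned on, which opens it; H is a fork and H is not conditioned on — no node blocks this path, so it is active.
Because an active path exists, S and L are not d-separated.

No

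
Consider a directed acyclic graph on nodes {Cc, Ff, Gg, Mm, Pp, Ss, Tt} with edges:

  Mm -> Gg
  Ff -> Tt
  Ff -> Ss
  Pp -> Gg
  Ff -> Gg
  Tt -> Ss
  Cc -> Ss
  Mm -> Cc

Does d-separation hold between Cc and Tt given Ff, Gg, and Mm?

We examine all 4 paths between Cc and Tt:
  1. Cc → Ss ← Ff → Tt — Ss:collider[blocks]; Ff:fork[blocks] ⇒ blocked
  2. Cc → Ss ← Tt — Ss:collider[blocks] ⇒ blocked
  3. Cc ← Mm → Gg ← Ff → Ss ← Tt — Mm:fork[blocks]; Gg:collider[open]; Ff:fork[blocks]; Ss:collider[blocks] ⇒ blocked
  4. Cc ← Mm → Gg ← Ff → Tt — Mm:fork[blocks]; Gg:collider[open]; Ff:fork[blocks] ⇒ blocked
Since every path is blocked, d-separation holds.

Yes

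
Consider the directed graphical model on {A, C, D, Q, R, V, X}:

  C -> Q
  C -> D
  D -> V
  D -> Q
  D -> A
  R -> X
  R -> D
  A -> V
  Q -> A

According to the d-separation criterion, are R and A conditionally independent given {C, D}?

Yes

There are 4 undirected paths between R and A; checking each against the conditioning set {C, D}:
Path 1: R → D → A
  D is a chain here and D is conditioned on, so the path is blocked at D.
Path 2: R → D ← C → Q → A
  C is a fork here and C is conditioned on, so the path is blocked at C.
Path 3: R → D → Q → A
  D is a chain here and D is conditioned on, so the path is blocked at D.
Path 4: R → D → V ← A
  D is a chain here and D is conditioned on, so the path is blocked at D.
Since every path is blocked, d-separation holds.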